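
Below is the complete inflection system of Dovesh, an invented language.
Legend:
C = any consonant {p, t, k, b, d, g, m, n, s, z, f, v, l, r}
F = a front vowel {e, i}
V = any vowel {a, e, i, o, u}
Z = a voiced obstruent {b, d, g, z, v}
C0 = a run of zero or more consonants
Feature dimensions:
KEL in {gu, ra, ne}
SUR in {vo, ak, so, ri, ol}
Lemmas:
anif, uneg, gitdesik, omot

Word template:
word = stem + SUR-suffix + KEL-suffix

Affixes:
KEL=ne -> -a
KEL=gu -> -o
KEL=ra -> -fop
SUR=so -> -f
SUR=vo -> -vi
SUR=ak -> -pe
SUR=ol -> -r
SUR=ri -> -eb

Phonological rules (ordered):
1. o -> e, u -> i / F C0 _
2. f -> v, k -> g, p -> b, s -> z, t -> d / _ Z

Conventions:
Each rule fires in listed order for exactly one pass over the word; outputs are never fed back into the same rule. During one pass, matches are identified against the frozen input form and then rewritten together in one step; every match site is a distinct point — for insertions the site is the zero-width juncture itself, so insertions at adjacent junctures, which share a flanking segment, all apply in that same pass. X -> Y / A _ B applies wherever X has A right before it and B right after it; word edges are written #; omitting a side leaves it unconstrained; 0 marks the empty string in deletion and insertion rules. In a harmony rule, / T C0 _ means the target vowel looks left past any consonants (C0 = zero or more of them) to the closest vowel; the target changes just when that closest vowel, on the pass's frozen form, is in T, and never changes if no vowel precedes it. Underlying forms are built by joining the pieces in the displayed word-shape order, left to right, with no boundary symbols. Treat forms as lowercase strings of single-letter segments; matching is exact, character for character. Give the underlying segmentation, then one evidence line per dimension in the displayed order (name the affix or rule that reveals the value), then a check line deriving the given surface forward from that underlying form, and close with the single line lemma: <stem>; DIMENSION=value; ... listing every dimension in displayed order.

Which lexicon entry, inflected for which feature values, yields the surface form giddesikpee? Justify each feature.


underlying: gitdesik-pe-o
KEL=gu - signalled by the affix -o
SUR=ak - signalled by the affix -pe
check: gitdesikpeo -> gitdesikpee -> giddesikpee
lemma: gitdesik; KEL=gu; SUR=ak


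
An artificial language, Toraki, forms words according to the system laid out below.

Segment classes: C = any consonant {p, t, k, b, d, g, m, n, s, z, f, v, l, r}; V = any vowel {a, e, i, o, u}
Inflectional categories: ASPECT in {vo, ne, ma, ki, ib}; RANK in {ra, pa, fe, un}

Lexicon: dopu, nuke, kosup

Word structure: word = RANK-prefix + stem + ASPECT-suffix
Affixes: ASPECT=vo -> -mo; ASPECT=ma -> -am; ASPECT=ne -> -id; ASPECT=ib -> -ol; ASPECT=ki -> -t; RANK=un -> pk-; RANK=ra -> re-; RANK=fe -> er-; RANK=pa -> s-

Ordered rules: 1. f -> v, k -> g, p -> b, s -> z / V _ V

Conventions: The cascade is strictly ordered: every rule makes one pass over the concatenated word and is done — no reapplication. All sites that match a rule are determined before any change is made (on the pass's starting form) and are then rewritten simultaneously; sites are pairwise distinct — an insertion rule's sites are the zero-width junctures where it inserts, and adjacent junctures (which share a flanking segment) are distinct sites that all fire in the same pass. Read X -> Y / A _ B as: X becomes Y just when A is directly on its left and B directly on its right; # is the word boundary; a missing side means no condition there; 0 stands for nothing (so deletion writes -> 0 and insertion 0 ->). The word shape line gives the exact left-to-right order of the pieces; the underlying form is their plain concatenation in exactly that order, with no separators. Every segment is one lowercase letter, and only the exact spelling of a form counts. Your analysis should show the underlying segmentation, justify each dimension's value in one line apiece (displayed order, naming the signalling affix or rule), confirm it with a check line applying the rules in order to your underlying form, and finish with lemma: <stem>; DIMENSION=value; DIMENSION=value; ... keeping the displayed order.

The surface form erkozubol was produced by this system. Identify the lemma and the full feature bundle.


underlying: er-kosup-ol
ASPECT=ib - signalled by the affix -ol
RANK=fe - signalled by the affix er-
check: erkosupol -> erkozubol
lemma: kosup; ASPECT=ib; RANK=fe


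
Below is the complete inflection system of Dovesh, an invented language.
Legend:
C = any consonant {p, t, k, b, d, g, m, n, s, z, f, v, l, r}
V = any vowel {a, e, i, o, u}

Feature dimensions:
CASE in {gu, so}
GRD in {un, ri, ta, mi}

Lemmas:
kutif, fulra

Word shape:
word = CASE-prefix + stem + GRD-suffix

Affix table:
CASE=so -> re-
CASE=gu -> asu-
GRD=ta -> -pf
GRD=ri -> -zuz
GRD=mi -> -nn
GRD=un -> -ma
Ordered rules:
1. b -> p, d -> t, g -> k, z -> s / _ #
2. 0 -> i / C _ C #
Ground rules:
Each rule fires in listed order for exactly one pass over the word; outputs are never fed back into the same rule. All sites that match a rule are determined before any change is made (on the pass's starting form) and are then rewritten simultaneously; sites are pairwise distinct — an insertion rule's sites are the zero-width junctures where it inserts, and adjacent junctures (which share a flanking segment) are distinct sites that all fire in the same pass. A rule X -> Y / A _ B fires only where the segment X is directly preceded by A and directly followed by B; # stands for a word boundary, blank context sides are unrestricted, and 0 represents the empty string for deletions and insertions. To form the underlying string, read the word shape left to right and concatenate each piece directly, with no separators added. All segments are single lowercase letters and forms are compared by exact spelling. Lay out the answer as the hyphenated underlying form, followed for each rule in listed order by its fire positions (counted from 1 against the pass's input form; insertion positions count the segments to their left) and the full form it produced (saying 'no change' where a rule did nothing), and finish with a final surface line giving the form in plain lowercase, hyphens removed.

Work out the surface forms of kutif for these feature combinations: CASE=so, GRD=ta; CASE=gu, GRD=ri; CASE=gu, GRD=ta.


cell CASE=so, GRD=ta:
underlying: re-kutif-pf
1. b -> p, d -> t, g -> k, z -> s / _ #: no change
2. 0 -> i / C _ C #: inserts after position(s) 8: rekutifpif
surface: rekutifpif

cell CASE=gu, GRD=ri:
underlying: asu-kutif-zuz
1. b -> p, d -> t, g -> k, z -> s / _ #: fires at position(s) 11: asukutifzus
2. 0 -> i / C _ C #: no change
surface: asukutifzus

cell CASE=gu, GRD=ta:
underlying: asu-kutif-pf
1. b -> p, d -> t, g -> k, z -> s / _ #: no change
2. 0 -> i / C _ C #: inserts after position(s) 9: asukutifpif
surface: asukutifpif


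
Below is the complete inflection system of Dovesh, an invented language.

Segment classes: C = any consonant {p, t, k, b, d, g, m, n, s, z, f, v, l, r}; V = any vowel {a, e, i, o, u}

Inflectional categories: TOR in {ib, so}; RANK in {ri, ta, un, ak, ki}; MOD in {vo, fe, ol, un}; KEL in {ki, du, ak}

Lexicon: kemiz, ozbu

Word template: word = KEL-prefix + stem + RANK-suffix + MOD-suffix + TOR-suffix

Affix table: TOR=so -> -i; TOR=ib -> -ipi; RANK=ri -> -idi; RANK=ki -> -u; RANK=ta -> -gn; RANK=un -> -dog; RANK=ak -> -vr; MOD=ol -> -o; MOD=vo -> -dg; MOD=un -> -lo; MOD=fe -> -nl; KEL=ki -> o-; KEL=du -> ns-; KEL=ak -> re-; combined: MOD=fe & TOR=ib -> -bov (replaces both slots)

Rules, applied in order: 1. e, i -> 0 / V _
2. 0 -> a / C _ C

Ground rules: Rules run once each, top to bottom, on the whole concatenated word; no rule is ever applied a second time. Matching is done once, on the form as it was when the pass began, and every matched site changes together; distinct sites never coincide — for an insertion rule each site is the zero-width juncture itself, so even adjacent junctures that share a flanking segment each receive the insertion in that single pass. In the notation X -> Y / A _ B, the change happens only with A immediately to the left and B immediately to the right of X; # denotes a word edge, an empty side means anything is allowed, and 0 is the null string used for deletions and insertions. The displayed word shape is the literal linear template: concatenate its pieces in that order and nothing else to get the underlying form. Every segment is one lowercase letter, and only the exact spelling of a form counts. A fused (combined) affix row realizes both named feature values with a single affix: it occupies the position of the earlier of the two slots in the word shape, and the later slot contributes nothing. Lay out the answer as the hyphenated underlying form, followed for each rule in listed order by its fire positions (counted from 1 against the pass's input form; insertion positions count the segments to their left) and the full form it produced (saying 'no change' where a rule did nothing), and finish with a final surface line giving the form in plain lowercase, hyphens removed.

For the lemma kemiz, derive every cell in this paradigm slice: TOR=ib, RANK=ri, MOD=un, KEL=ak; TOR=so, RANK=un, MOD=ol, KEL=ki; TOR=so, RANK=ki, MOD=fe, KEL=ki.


cell TOR=ib, RANK=ri, MOD=un, KEL=ak:
underlying: re-kemiz-idi-lo-ipi
1. e, i -> 0 / V _: fires at position(s) 13: rekemizidilopi
2. 0 -> a / C _ C: no change
surface: rekemizidilopi

cell TOR=so, RANK=un, MOD=ol, KEL=ki:
underlying: o-kemiz-dog-o-i
1. e, i -> 0 / V _: fires at position(s) 11: okemizdogo
2. 0 -> a / C _ C: inserts after position(s) 6: okemizadogo
surface: okemizadogo

cell TOR=so, RANK=ki, MOD=fe, KEL=ki:
underlying: o-kemiz-u-nl-i
1. e, i -> 0 / V _: no change
2. 0 -> a / C _ C: inserts after position(s) 8: okemizunali
surface: okemizunali


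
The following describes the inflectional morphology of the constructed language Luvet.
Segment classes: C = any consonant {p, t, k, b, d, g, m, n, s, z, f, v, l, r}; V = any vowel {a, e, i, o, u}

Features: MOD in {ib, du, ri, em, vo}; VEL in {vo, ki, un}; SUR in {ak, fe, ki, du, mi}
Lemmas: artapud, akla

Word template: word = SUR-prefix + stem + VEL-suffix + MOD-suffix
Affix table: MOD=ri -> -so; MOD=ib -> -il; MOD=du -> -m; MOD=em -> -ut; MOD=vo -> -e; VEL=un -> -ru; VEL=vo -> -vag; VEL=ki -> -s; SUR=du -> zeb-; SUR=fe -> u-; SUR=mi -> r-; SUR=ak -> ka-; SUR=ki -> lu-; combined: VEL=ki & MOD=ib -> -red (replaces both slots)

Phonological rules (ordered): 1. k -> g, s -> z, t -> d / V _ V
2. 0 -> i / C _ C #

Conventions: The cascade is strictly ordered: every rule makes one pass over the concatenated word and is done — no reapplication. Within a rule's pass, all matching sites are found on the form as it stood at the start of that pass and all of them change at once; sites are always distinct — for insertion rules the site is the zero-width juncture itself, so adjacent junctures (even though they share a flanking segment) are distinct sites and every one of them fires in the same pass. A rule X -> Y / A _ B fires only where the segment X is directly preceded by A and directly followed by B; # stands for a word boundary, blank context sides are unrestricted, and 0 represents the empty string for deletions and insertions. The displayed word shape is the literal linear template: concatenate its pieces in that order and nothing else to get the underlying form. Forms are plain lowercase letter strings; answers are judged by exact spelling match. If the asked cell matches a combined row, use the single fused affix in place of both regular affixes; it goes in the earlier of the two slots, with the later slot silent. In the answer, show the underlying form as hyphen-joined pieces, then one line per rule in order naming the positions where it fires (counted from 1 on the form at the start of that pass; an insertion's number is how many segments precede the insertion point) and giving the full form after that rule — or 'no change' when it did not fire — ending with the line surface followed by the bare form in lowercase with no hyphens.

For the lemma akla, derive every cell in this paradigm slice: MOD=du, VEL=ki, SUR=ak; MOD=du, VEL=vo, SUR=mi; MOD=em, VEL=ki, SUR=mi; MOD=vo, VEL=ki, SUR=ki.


cell MOD=du, VEL=ki, SUR=ak:
underlying: ka-akla-s-m
1. k -> g, s -> z, t -> d / V _ V: no change
2. 0 -> i / C _ C #: inserts after position(s) 7: kaaklasim
surface: kaaklasim

cell MOD=du, VEL=vo, SUR=mi:
underlying: r-akla-vag-m
1. k -> g, s -> z, t -> d / V _ V: no change
2. 0 -> i / C _ C #: inserts after position(s) 8: raklavagim
surface: raklavagim

cell MOD=em, VEL=ki, SUR=mi:
underlying: r-akla-s-ut
1. k -> g, s -> z, t -> d / V _ V: fires at position(s) 6: raklazut
2. 0 -> i / C _ C #: no change
surface: raklazut

cell MOD=vo, VEL=ki, SUR=ki:
underlying: lu-akla-s-e
1. k -> g, s -> z, t -> d / V _ V: fires at position(s) 7: luaklaze
2. 0 -> i / C _ C #: no change
surface: luaklaze


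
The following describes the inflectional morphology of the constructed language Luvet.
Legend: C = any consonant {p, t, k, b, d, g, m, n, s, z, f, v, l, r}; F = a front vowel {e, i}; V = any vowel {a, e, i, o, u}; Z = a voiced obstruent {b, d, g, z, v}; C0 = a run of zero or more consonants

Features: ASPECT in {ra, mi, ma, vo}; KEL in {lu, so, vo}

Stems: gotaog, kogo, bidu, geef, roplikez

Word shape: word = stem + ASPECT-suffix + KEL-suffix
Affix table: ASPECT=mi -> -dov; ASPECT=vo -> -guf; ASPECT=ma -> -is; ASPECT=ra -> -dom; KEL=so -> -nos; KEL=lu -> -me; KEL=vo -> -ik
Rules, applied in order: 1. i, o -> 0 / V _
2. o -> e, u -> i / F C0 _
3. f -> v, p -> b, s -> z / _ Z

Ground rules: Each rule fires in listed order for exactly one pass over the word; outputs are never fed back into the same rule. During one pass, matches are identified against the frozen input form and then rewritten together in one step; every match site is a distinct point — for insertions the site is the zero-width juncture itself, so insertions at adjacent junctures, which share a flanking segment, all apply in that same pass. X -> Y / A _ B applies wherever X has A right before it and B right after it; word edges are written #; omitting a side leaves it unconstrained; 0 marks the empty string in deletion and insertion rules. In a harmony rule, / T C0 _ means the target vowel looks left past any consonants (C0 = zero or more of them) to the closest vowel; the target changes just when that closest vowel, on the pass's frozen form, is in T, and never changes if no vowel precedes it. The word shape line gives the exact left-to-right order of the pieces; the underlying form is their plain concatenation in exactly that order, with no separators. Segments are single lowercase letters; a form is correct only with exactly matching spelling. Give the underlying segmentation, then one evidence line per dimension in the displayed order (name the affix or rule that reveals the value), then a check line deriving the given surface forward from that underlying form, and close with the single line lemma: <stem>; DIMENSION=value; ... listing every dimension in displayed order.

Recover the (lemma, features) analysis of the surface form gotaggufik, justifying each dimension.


underlying: gotaog-guf-ik
ASPECT=vo - signalled by the affix -guf
KEL=vo - signalled by the affix -ik
check: gotaoggufik -> gotaggufik -> gotaggufik -> gotaggufik
lemma: gotaog; ASPECT=vo; KEL=vo


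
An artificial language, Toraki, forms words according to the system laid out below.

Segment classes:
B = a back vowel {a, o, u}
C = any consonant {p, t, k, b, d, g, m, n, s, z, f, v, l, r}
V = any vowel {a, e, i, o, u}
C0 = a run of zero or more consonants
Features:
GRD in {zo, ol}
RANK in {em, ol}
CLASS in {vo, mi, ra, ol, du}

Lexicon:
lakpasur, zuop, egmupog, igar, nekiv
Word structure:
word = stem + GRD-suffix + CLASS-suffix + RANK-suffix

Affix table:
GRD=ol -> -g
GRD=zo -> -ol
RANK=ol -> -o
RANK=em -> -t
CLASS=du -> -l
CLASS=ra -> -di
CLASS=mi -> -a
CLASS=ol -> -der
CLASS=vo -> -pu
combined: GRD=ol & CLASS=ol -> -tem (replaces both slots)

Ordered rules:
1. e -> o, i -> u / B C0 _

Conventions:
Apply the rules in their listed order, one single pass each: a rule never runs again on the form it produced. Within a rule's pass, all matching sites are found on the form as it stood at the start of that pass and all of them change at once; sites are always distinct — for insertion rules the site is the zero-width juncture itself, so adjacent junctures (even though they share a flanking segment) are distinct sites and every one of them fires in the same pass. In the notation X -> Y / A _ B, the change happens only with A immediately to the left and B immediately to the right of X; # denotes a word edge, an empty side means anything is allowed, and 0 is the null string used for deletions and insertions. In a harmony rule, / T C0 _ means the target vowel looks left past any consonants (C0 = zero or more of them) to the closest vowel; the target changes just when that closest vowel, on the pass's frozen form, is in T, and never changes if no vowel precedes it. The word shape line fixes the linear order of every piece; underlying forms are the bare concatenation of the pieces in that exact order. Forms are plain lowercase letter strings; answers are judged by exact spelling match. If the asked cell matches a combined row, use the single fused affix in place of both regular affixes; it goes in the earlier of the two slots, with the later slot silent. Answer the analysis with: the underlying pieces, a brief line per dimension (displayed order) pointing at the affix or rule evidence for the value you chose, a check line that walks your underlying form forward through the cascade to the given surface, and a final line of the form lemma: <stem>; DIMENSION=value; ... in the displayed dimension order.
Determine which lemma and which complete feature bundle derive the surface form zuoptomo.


underlying: zuop-tem-o
GRD=ol - signalled by the combined affix row
RANK=ol - signalled by the affix -o
CLASS=ol - signalled by the combined affix row
check: zuoptemo -> zuoptomo
lemma: zuop; GRD=ol; RANK=ol; CLASS=ol


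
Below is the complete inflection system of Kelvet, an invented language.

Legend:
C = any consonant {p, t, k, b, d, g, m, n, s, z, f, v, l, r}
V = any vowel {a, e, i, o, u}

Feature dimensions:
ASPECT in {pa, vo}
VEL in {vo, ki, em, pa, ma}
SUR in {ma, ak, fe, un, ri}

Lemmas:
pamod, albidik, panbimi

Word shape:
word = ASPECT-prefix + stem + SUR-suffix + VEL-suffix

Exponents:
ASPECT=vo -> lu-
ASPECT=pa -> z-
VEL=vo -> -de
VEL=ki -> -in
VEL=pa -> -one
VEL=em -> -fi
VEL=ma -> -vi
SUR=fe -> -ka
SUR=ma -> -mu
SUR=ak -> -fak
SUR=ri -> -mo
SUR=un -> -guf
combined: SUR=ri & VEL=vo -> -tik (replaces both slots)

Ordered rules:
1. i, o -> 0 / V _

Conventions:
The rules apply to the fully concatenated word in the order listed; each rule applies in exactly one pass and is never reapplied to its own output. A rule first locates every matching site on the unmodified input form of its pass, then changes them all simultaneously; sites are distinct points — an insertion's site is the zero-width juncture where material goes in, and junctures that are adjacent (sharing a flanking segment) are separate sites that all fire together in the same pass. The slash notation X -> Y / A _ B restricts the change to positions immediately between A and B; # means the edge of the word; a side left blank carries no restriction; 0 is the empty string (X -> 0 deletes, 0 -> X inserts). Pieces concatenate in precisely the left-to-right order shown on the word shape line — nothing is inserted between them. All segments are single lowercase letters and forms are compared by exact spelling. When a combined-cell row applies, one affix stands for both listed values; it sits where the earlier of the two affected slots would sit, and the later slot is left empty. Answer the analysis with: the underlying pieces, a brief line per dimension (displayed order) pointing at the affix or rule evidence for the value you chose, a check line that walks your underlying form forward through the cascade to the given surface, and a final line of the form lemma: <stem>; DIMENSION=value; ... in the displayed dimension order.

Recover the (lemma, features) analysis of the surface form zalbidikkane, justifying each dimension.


underlying: z-albidik-ka-one
ASPECT=pa - signalled by the affix z-
VEL=pa - signalled by the affix -one
SUR=fe - signalled by the affix -ka
check: zalbidikkaone -> zalbidikkane
lemma: albidik; ASPECT=pa; VEL=pa; SUR=fe


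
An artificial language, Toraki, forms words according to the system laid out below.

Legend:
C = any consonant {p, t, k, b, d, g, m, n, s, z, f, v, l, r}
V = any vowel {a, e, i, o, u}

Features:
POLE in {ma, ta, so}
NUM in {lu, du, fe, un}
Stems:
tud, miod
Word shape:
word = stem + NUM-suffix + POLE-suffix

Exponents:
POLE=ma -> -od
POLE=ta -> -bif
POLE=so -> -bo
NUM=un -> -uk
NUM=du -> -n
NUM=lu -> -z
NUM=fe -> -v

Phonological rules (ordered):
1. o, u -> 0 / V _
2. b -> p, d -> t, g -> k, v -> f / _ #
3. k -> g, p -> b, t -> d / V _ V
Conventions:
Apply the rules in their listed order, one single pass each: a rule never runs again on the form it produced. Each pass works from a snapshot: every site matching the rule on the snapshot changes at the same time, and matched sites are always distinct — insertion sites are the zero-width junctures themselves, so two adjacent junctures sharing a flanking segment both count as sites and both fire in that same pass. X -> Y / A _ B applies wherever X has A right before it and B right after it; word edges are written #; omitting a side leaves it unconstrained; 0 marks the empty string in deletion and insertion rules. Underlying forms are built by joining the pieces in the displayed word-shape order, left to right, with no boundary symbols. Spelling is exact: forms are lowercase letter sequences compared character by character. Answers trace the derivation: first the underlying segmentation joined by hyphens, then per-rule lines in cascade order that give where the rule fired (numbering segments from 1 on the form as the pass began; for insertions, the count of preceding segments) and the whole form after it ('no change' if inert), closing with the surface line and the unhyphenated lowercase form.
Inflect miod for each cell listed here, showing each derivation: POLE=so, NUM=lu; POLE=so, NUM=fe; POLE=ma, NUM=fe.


cell POLE=so, NUM=lu:
underlying: miod-z-bo
1. o, u -> 0 / V _: fires at position(s) 3: midzbo
2. b -> p, d -> t, g -> k, v -> f / _ #: no change
3. k -> g, p -> b, t -> d / V _ V: no change
surface: midzbo

cell POLE=so, NUM=fe:
underlying: miod-v-bo
1. o, u -> 0 / V _: fires at position(s) 3: midvbo
2. b -> p, d -> t, g -> k, v -> f / _ #: no change
3. k -> g, p -> b, t -> d / V _ V: no change
surface: midvbo

cell POLE=ma, NUM=fe:
underlying: miod-v-od
1. o, u -> 0 / V _: fires at position(s) 3: midvod
2. b -> p, d -> t, g -> k, v -> f / _ #: fires at position(s) 6: midvot
3. k -> g, p -> b, t -> d / V _ V: no change
surface: midvot


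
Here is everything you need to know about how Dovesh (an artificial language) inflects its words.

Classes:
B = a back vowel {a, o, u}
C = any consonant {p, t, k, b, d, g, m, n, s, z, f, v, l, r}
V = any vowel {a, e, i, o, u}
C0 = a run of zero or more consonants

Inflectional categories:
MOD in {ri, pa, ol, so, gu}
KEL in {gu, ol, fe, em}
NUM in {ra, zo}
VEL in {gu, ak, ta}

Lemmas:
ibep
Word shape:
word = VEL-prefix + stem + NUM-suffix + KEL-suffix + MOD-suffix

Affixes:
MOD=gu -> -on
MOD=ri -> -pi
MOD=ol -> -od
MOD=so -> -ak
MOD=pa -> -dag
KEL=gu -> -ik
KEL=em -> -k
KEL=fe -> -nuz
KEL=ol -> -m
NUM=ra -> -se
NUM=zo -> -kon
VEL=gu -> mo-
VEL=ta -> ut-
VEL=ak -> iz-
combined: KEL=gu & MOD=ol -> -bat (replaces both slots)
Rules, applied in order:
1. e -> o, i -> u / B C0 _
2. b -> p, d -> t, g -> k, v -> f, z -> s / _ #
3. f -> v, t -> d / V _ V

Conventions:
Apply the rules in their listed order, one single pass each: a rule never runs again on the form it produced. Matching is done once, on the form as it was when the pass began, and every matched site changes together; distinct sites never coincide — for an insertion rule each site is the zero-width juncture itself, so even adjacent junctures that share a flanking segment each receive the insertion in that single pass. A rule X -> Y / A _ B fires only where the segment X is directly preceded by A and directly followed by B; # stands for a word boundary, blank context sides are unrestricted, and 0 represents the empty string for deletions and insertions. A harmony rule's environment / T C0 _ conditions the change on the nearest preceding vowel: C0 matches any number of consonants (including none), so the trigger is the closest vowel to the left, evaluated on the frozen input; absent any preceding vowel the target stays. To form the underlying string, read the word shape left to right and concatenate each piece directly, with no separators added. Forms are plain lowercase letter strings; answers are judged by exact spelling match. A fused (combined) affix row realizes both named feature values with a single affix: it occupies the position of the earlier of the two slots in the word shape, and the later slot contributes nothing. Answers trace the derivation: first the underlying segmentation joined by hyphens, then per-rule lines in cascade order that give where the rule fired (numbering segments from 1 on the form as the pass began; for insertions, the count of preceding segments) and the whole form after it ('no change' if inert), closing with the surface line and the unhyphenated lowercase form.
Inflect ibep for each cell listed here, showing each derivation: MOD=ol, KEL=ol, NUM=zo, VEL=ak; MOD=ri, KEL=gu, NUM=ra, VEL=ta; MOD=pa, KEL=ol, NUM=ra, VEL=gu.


cell MOD=ol, KEL=ol, NUM=zo, VEL=ak:
underlying: iz-ibep-kon-m-od
1. e -> o, i -> u / B C0 _: no change
2. b -> p, d -> t, g -> k, v -> f, z -> s / _ #: fires at position(s) 12: izibepkonmot
3. f -> v, t -> d / V _ V: no change
surface: izibepkonmot

cell MOD=ri, KEL=gu, NUM=ra, VEL=ta:
underlying: ut-ibep-se-ik-pi
1. e -> o, i -> u / B C0 _: fires at position(s) 3: utubepseikpi
2. b -> p, d -> t, g -> k, v -> f, z -> s / _ #: no change
3. f -> v, t -> d / V _ V: fires at position(s) 2: udubepseikpi
surface: udubepseikpi

cell MOD=pa, KEL=ol, NUM=ra, VEL=gu:
underlying: mo-ibep-se-m-dag
1. e -> o, i -> u / B C0 _: fires at position(s) 3: moubepsemdag
2. b -> p, d -> t, g -> k, v -> f, z -> s / _ #: fires at position(s) 12: moubepsemdak
3. f -> v, t -> d / V _ V: no change
surface: moubepsemdak


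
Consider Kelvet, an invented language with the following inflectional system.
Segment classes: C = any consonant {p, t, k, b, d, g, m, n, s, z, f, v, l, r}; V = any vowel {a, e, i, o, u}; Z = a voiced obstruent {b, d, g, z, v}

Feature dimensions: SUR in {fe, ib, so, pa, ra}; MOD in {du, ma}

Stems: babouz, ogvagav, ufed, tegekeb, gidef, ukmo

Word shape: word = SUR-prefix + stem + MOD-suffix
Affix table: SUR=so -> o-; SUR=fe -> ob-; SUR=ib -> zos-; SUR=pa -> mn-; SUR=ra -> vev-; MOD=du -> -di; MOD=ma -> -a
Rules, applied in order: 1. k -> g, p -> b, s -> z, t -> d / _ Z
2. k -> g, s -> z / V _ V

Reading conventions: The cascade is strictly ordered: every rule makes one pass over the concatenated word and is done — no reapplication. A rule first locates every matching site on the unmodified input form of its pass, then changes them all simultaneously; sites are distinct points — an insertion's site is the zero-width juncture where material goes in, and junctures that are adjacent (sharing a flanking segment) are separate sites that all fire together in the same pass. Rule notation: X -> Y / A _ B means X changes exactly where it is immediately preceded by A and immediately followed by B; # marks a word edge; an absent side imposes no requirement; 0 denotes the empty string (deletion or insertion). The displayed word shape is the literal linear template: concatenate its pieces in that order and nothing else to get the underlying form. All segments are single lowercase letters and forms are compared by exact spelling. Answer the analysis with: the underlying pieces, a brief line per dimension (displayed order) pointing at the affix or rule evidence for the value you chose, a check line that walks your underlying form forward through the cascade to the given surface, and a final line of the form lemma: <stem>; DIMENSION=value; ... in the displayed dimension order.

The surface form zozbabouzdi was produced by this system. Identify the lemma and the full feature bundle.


underlying: zos-babouz-di
SUR=ib - signalled by the affix zos-
MOD=du - signalled by the affix -di
check: zosbabouzdi -> zozbabouzdi -> zozbabouzdi
lemma: babouz; SUR=ib; MOD=du


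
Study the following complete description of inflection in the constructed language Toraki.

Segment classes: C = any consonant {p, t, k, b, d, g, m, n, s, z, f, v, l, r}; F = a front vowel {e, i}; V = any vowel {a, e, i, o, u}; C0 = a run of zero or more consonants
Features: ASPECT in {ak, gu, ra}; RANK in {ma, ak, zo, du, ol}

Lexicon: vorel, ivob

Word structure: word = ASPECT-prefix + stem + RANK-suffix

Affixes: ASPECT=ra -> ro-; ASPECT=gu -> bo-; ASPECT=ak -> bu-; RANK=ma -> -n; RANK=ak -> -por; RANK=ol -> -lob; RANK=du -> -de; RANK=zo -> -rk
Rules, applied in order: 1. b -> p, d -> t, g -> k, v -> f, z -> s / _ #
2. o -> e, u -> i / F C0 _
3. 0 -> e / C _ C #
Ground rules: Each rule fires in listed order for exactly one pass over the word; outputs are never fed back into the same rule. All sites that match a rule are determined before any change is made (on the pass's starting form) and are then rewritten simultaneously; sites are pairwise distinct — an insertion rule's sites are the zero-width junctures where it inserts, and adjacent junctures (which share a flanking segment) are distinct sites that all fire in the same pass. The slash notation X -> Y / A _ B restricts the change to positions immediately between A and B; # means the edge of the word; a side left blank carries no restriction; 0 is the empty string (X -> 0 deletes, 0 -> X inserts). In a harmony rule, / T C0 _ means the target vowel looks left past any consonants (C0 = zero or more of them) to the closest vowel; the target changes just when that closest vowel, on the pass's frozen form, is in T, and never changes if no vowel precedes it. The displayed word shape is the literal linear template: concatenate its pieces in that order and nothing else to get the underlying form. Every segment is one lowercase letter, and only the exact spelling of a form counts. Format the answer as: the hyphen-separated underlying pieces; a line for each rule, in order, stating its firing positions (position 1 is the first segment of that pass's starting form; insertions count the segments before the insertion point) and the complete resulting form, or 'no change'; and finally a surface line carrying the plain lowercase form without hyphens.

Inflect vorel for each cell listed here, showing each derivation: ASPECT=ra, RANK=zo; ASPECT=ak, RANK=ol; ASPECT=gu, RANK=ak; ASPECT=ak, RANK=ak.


cell ASPECT=ra, RANK=zo:
underlying: ro-vorel-rk
1. b -> p, d -> t, g -> k, v -> f, z -> s / _ #: no change
2. o -> e, u -> i / F C0 _: no change
3. 0 -> e / C _ C #: inserts after position(s) 8: rovorelrek
surface: rovorelrek

cell ASPECT=ak, RANK=ol:
underlying: bu-vorel-lob
1. b -> p, d -> t, g -> k, v -> f, z -> s / _ #: fires at position(s) 10: buvorellop
2. o -> e, u -> i / F C0 _: fires at position(s) 9: buvorellep
3. 0 -> e / C _ C #: no change
surface: buvorellep

cell ASPECT=gu, RANK=ak:
underlying: bo-vorel-por
1. b -> p, d -> t, g -> k, v -> f, z -> s / _ #: no change
2. o -> e, u -> i / F C0 _: fires at position(s) 9: bovorelper
3. 0 -> e / C _ C #: no change
surface: bovorelper

cell ASPECT=ak, RANK=ak:
underlying: bu-vorel-por
1. b -> p, d -> t, g -> k, v -> f, z -> s / _ #: no change
2. o -> e, u -> i / F C0 _: fires at position(s) 9: buvorelper
3. 0 -> e / C _ C #: no change
surface: buvorelper


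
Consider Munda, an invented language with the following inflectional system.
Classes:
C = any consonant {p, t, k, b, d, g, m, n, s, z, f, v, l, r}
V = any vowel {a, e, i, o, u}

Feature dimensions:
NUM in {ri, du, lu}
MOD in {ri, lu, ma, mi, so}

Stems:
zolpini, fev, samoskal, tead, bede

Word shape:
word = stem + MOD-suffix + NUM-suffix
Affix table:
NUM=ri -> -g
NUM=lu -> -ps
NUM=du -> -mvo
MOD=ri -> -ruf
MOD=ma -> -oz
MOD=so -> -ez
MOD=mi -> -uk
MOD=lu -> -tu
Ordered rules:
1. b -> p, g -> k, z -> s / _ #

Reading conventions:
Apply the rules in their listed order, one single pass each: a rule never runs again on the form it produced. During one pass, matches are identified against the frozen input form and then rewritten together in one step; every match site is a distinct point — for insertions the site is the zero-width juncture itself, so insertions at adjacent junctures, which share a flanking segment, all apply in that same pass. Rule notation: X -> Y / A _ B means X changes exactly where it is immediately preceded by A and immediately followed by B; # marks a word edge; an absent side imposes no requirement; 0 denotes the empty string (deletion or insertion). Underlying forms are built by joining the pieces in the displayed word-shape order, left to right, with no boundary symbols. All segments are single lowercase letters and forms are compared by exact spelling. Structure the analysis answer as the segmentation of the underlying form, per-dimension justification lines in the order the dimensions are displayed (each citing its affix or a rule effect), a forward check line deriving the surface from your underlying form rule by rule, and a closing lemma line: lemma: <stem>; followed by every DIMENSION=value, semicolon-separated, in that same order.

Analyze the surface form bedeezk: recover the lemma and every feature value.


underlying: bede-ez-g
NUM=ri - signalled by the affix -g
MOD=so - signalled by the affix -ez
check: bedeezg -> bedeezk
lemma: bede; NUM=ri; MOD=so


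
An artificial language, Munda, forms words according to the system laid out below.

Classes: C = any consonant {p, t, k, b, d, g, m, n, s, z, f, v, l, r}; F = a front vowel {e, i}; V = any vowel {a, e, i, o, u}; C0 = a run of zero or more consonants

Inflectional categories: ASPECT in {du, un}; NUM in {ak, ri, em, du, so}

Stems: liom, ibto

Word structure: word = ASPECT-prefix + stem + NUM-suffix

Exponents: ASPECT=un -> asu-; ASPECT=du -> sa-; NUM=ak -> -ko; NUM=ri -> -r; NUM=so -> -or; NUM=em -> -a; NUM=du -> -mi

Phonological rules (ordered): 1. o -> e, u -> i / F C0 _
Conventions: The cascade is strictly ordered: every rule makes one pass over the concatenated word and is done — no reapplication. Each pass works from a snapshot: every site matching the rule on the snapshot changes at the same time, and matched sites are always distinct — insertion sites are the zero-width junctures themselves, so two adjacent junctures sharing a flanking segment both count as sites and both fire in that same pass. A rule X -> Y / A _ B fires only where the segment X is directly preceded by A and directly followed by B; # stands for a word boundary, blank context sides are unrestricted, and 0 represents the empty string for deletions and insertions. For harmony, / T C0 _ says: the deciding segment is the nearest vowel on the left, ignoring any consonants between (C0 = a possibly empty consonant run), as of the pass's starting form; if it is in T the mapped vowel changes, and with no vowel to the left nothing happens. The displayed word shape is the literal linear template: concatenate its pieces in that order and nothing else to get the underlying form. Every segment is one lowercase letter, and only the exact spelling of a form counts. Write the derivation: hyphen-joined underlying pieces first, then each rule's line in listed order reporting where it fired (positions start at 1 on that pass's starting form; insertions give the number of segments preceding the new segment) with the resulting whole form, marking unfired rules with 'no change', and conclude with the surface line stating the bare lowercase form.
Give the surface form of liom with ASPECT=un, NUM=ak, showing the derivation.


underlying: asu-liom-ko
1. o -> e, u -> i / F C0 _: fires at position(s) 6: asuliemko
surface: asuliemko


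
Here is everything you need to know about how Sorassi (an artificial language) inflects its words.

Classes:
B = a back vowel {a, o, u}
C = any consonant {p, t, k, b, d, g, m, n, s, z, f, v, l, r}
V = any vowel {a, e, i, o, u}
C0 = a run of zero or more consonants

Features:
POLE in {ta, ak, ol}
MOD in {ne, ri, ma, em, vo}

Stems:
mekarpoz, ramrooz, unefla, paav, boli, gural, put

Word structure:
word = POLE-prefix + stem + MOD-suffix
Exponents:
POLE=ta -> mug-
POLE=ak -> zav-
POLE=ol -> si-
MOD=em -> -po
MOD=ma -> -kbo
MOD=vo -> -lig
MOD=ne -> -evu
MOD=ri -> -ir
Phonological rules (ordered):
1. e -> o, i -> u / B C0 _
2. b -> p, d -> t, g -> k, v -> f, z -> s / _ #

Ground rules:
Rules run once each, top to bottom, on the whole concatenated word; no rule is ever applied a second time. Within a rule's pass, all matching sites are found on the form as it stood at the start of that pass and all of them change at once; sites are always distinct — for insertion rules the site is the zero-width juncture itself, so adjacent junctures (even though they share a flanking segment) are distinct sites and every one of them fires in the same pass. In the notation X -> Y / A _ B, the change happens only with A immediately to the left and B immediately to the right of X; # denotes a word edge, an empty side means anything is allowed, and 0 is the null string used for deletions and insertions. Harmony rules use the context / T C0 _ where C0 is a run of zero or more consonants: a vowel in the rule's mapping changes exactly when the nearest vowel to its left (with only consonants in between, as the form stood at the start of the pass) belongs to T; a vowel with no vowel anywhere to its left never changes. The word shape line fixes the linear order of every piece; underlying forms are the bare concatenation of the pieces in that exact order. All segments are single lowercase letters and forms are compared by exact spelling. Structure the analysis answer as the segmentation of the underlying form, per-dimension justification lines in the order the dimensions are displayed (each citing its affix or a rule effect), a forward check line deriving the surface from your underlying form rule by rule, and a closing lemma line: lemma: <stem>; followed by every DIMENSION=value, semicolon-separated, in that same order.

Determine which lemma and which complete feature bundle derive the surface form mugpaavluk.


underlying: mug-paav-lig
POLE=ta - signalled by the affix mug-
MOD=vo - signalled by the affix -lig
check: mugpaavlig -> mugpaavlug -> mugpaavluk
lemma: paav; POLE=ta; MOD=vo


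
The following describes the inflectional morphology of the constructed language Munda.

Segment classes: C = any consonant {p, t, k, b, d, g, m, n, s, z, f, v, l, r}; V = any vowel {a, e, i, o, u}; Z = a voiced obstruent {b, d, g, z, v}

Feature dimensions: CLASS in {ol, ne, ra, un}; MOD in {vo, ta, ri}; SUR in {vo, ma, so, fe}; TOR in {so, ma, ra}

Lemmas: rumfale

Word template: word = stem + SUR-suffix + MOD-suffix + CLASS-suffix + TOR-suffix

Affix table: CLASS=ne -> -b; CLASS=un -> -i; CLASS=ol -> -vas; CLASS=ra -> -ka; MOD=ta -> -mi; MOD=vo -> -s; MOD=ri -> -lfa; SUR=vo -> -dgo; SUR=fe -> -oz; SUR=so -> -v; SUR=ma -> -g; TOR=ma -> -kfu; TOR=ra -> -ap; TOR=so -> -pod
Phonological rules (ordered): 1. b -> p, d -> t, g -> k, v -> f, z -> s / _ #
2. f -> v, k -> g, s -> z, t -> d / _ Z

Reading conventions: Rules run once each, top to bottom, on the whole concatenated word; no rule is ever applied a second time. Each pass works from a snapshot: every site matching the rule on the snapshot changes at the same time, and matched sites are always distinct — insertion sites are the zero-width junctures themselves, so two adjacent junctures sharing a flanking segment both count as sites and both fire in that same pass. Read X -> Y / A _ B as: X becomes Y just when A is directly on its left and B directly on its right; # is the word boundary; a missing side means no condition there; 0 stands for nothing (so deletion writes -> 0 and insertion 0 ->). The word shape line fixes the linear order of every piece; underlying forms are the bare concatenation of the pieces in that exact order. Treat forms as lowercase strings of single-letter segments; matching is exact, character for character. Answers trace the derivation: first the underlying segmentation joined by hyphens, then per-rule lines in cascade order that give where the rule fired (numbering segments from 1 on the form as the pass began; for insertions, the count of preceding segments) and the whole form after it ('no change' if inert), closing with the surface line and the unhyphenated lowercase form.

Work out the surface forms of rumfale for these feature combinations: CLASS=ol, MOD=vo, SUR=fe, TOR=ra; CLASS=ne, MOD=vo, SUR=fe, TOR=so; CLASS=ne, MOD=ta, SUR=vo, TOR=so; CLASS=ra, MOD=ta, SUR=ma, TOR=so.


cell CLASS=ol, MOD=vo, SUR=fe, TOR=ra:
underlying: rumfale-oz-s-vas-ap
1. b -> p, d -> t, g -> k, v -> f, z -> s / _ #: no change
2. f -> v, k -> g, s -> z, t -> d / _ Z: fires at position(s) 10: rumfaleozzvasap
surface: rumfaleozzvasap

cell CLASS=ne, MOD=vo, SUR=fe, TOR=so:
underlying: rumfale-oz-s-b-pod
1. b -> p, d -> t, g -> k, v -> f, z -> s / _ #: fires at position(s) 14: rumfaleozsbpot
2. f -> v, k -> g, s -> z, t -> d / _ Z: fires at position(s) 10: rumfaleozzbpot
surface: rumfaleozzbpot

cell CLASS=ne, MOD=ta, SUR=vo, TOR=so:
underlying: rumfale-dgo-mi-b-pod
1. b -> p, d -> t, g -> k, v -> f, z -> s / _ #: fires at position(s) 16: rumfaledgomibpot
2. f -> v, k -> g, s -> z, t -> d / _ Z: no change
surface: rumfaledgomibpot

cell CLASS=ra, MOD=ta, SUR=ma, TOR=so:
underlying: rumfale-g-mi-ka-pod
1. b -> p, d -> t, g -> k, v -> f, z -> s / _ #: fires at position(s) 15: rumfalegmikapot
2. f -> v, k -> g, s -> z, t -> d / _ Z: no change
surface: rumfalegmikapot
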